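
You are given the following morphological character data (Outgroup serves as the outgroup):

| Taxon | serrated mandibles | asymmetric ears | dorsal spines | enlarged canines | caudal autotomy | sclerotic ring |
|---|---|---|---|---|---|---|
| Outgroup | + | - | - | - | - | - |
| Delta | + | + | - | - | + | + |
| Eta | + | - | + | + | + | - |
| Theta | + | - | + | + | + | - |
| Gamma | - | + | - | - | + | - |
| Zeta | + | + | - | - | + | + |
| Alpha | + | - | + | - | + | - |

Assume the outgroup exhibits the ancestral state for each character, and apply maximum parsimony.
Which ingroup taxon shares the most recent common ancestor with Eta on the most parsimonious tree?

Theta

Character polarity is set by the outgroup: the derived state is whichever differs from the outgroup's state, so for serrated mandibles the derived state is '-', and for the remaining characters it is '+'.
serrated mandibles (derived state '-') is unique to Gamma (autapomorphy; uninformative for grouping).
Only Delta, Gamma, and Zeta show the derived state '+' for asymmetric ears, supporting them as a clade.
dorsal spines: derived state '+' in Alpha, Eta, and Theta only — synapomorphy for {Alpha, Eta, Theta}.
enlarged canines: derived state '+' in Eta and Theta only — synapomorphy for {Eta, Theta}.
All ingroup taxa share the derived state '+' for caudal autotomy; it defines the ingroup but does not resolve relationships within it.
sclerotic ring (derived state '+') is shared by Delta and Zeta — a synapomorphy uniting that clade.
Most parsimonious ingroup topology: (((Delta,Zeta),Gamma),((Eta,Theta),Alpha)).
Eta and Theta form a cherry on this tree, so they are sister taxa.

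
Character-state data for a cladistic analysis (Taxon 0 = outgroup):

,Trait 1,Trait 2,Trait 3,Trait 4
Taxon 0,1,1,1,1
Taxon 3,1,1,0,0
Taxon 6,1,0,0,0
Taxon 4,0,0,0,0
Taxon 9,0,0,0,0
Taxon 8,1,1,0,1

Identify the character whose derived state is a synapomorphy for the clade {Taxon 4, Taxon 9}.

Trait 1

The outgroup has state '1' for every character, so '0' is the derived state throughout.
Only Taxon 4 and Taxon 9 show the derived state '0' for Trait 1, supporting them as a clade.
Only Taxon 4, Taxon 6, and Taxon 9 show the derived state '0' for Trait 2, supporting them as a clade.
All ingroup taxa share the derived state '0' for Trait 3; it defines the ingroup but does not resolve relationships within it.
Trait 4: derived state '0' in Taxon 3, Taxon 4, Taxon 6, and Taxon 9 only — synapomorphy for {Taxon 3, Taxon 4, Taxon 6, Taxon 9}.
Most parsimonious ingroup topology: ((Taxon 3,(Taxon 6,(Taxon 4,Taxon 9))),Taxon 8).
The clade {Taxon 4, Taxon 9} is supported by Trait 1: its derived state '0' occurs in exactly those taxa and in no other taxon (including the outgroup).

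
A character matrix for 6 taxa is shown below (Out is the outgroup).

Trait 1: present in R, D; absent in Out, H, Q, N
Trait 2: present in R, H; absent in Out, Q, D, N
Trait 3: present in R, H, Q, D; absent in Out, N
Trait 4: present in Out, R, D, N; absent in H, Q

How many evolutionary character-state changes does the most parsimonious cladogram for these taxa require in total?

5

Character polarity is set by the outgroup: the derived state is whichever differs from the outgroup's state, so for Trait 4 the derived state is 'absent', and for the remaining characters it is 'present'.
Trait 1: derived state 'present' in D and R only — synapomorphy for {D, R}.
Trait 2 groups H and R, which is incompatible with the clades supported by the remaining characters; treating it as convergent (homoplasy) costs fewer steps than any alternative tree.
Trait 3: derived state 'present' in D, H, Q, and R only — synapomorphy for {D, H, Q, R}.
Only H and Q show the derived state 'absent' for Trait 4, supporting them as a clade.
Most parsimonious ingroup topology: (((R,D),(H,Q)),N).
Changes per character on this tree: Trait 1: 1; Trait 2: 2; Trait 3: 1; Trait 4: 1.
Total = 5.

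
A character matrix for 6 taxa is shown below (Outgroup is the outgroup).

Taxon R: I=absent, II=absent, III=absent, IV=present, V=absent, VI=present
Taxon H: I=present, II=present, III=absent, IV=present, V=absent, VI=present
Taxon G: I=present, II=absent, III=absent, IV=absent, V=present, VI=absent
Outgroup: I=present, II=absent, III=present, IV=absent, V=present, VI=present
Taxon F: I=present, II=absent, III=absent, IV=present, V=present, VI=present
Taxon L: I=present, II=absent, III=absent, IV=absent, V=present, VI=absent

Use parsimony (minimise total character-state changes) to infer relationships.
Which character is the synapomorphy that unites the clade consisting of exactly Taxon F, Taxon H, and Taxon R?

Character polarity is set by the outgroup: the derived state is whichever differs from the outgroup's state, so for I, III, V, VI the derived state is 'absent', and for the remaining characters it is 'present'.
I (derived state 'absent') is unique to Taxon R (autapomorphy; uninformative for grouping).
II: derived state 'present' in Taxon H only — an autapomorphy, so it tells us nothing about relationships among taxa.
III (derived state 'absent') is shared by all ingroup taxa — unites the whole ingroup.
Only Taxon F, Taxon H, and Taxon R show the derived state 'present' for IV, supporting them as a clade.
Only Taxon H and Taxon R show the derived state 'absent' for V, supporting them as a clade.
Only Taxon G and Taxon L show the derived state 'absent' for VI, supporting them as a clade.
Most parsimonious ingroup topology: ((Taxon L,Taxon G),(Taxon F,(Taxon H,Taxon R))).
The clade {Taxon F, Taxon H, Taxon R} is supported by IV: its derived state 'present' occurs in exactly those taxa and in no other taxon (including the outgroup).

IV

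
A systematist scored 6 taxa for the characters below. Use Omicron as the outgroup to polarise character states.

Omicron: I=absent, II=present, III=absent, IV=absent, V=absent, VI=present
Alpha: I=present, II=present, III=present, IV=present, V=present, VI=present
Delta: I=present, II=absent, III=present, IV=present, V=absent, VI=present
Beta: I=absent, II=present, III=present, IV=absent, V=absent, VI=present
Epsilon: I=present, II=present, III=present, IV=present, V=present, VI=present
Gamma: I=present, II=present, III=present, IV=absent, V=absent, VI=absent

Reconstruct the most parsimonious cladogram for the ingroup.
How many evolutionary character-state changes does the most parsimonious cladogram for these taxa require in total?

Character polarity is set by the outgroup: the derived state is whichever differs from the outgroup's state, so for II, VI the derived state is 'absent', and for the remaining characters it is 'present'.
Only Alpha, Delta, Epsilon, and Gamma show the derived state 'present' for I, supporting them as a clade.
II: derived state 'absent' in Delta only — an autapomorphy, so it tells us nothing about relationships among taxa.
All ingroup taxa share the derived state 'present' for III; it defines the ingroup but does not resolve relationships within it.
Only Alpha, Delta, and Epsilon show the derived state 'present' for IV, supporting them as a clade.
V: derived state 'present' in Alpha and Epsilon only — synapomorphy for {Alpha, Epsilon}.
VI (derived state 'absent') is unique to Gamma (autapomorphy; uninformative for grouping).
Most parsimonious ingroup topology: ((((Alpha,Epsilon),Delta),Gamma),Beta).
Changes per character on this tree: I: 1; II: 1; III: 1; IV: 1; V: 1; VI: 1.
Total = 6.

6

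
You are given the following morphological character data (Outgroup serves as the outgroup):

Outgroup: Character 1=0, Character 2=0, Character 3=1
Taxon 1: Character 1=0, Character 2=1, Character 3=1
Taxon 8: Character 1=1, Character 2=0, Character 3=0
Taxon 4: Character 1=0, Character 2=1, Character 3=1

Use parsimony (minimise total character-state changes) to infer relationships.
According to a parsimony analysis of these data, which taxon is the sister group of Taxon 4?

Character polarity is set by the outgroup: the derived state is whichever differs from the outgroup's state, so for Character 3 the derived state is '0', and for the remaining characters it is '1'.
Character 1: derived state '1' in Taxon 8 only — an autapomorphy, so it tells us nothing about relationships among taxa.
Character 2: derived state '1' in Taxon 1 and Taxon 4 only — synapomorphy for {Taxon 1, Taxon 4}.
Character 3: derived state '0' in Taxon 8 only — an autapomorphy, so it tells us nothing about relationships among taxa.
Most parsimonious ingroup topology: ((Taxon 1,Taxon 4),Taxon 8).
Taxon 4 and Taxon 1 form a cherry on this tree, so they are sister taxa.

Taxon 1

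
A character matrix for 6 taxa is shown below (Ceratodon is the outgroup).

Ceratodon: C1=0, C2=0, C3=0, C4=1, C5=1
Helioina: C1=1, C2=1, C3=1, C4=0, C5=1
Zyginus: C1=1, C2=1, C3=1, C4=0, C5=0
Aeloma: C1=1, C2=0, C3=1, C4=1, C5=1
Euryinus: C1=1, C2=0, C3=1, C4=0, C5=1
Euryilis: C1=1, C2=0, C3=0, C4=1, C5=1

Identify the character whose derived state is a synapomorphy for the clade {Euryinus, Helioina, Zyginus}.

C4

Character polarity is set by the outgroup: the derived state is whichever differs from the outgroup's state, so for C4, C5 the derived state is '0', and for the remaining characters it is '1'.
All ingroup taxa share the derived state '1' for C1; it defines the ingroup but does not resolve relationships within it.
C2: derived state '1' in Helioina and Zyginus only — synapomorphy for {Helioina, Zyginus}.
C3 (derived state '1') is shared by Aeloma, Euryinus, Helioina, and Zyginus — a synapomorphy uniting that clade.
C4 (derived state '0') is shared by Euryinus, Helioina, and Zyginus — a synapomorphy uniting that clade.
C5: derived state '0' in Zyginus only — an autapomorphy, so it tells us nothing about relationships among taxa.
Most parsimonious ingroup topology: ((((Helioina,Zyginus),Euryinus),Aeloma),Euryilis).
The clade {Euryinus, Helioina, Zyginus} is supported by C4: its derived state '0' occurs in exactly those taxa and in no other taxon (including the outgroup).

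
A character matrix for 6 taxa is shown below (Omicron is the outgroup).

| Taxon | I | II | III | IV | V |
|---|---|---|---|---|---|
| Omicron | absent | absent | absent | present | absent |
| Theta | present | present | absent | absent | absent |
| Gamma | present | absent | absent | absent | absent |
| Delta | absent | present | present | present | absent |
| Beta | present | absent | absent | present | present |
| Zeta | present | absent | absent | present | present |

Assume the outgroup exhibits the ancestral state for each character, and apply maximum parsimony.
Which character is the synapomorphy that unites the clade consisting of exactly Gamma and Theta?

IV

Character polarity is set by the outgroup: the derived state is whichever differs from the outgroup's state, so for IV the derived state is 'absent', and for the remaining characters it is 'present'.
Only Beta, Gamma, Theta, and Zeta show the derived state 'present' for I, supporting them as a clade.
II (state 'present') occurs in Delta and Theta but conflicts with the nesting implied by the other characters — most parsimoniously interpreted as homoplasy.
III (derived state 'present') is unique to Delta (autapomorphy; uninformative for grouping).
IV: derived state 'absent' in Gamma and Theta only — synapomorphy for {Gamma, Theta}.
Only Beta and Zeta show the derived state 'present' for V, supporting them as a clade.
Most parsimonious ingroup topology: (((Theta,Gamma),(Beta,Zeta)),Delta).
The clade {Gamma, Theta} is supported by IV: its derived state 'absent' occurs in exactly those taxa and in no other taxon (including the outgroup).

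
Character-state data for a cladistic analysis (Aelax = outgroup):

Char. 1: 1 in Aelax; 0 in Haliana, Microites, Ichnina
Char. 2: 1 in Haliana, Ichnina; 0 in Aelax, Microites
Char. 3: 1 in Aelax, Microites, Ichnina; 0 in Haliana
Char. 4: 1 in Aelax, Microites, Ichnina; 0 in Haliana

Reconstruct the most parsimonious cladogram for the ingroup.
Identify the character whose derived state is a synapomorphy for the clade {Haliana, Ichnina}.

Char. 2

Character polarity is set by the outgroup: the derived state is whichever differs from the outgroup's state, so for Char. 1, Char. 3, Char. 4 the derived state is '0', and for the remaining characters it is '1'.
All ingroup taxa share the derived state '0' for Char. 1; it defines the ingroup but does not resolve relationships within it.
Only Haliana and Ichnina show the derived state '1' for Char. 2, supporting them as a clade.
Char. 3 (derived state '0') is unique to Haliana (autapomorphy; uninformative for grouping).
Char. 4: derived state '0' in Haliana only — an autapomorphy, so it tells us nothing about relationships among taxa.
Most parsimonious ingroup topology: ((Haliana,Ichnina),Microites).
The clade {Haliana, Ichnina} is supported by Char. 2: its derived state '1' occurs in exactly those taxa and in no other taxon (including the outgroup).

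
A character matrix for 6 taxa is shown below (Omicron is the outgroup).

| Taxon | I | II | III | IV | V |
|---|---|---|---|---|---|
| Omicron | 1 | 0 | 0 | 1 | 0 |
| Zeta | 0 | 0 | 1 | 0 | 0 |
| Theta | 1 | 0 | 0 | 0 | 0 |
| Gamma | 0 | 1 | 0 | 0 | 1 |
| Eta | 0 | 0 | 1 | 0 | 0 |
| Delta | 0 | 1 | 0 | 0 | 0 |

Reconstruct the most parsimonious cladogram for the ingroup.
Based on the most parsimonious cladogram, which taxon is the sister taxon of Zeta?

Eta

Character polarity is set by the outgroup: the derived state is whichever differs from the outgroup's state, so for I, IV the derived state is '0', and for the remaining characters it is '1'.
I: derived state '0' in Delta, Eta, Gamma, and Zeta only — synapomorphy for {Delta, Eta, Gamma, Zeta}.
II (derived state '1') is shared by Delta and Gamma — a synapomorphy uniting that clade.
III (derived state '1') is shared by Eta and Zeta — a synapomorphy uniting that clade.
IV (derived state '0') is shared by all ingroup taxa — unites the whole ingroup.
V: derived state '1' in Gamma only — an autapomorphy, so it tells us nothing about relationships among taxa.
Most parsimonious ingroup topology: (((Zeta,Eta),(Gamma,Delta)),Theta).
Zeta and Eta form a cherry on this tree, so they are sister taxa.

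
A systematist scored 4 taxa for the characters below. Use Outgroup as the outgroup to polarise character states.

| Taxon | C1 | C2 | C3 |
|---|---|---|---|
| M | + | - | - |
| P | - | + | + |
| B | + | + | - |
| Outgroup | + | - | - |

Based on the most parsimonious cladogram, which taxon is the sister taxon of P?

Character polarity is set by the outgroup: the derived state is whichever differs from the outgroup's state, so for C1 the derived state is '-', and for the remaining characters it is '+'.
C1 (derived state '-') is unique to P (autapomorphy; uninformative for grouping).
C2 (derived state '+') is shared by B and P — a synapomorphy uniting that clade.
C3 (derived state '+') is unique to P (autapomorphy; uninformative for grouping).
Most parsimonious ingroup topology: ((B,P),M).
P and B form a cherry on this tree, so they are sister taxa.

B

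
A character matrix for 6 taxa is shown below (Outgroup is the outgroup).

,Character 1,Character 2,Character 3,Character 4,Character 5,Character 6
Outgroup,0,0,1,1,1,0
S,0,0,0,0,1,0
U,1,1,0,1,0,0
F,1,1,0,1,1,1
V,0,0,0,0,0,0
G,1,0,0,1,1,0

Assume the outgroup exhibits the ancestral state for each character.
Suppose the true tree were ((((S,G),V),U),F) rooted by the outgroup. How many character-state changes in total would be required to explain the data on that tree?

11

Map each character onto ((((S,G),V),U),F) (rooted by Outgroup) and count the minimum state changes it requires (Fitch parsimony):
Character 1: 3; Character 2: 2; Character 3: 1; Character 4: 2; Character 5: 2; Character 6: 1.
Total tree length = 11.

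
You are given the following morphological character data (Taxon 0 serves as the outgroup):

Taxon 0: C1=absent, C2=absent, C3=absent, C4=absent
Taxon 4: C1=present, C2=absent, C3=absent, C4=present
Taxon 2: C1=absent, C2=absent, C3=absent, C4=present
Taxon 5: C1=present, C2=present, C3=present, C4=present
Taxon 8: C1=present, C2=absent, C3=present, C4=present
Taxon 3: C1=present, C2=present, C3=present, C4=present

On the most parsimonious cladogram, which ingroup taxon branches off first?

Taxon 2

The outgroup has state 'absent' for every character, so 'present' is the derived state throughout.
C1 (derived state 'present') is shared by Taxon 3, Taxon 4, Taxon 5, and Taxon 8 — a synapomorphy uniting that clade.
C2: derived state 'present' in Taxon 3 and Taxon 5 only — synapomorphy for {Taxon 3, Taxon 5}.
C3 (derived state 'present') is shared by Taxon 3, Taxon 5, and Taxon 8 — a synapomorphy uniting that clade.
All ingroup taxa share the derived state 'present' for C4; it defines the ingroup but does not resolve relationships within it.
Most parsimonious ingroup topology: ((Taxon 4,((Taxon 5,Taxon 3),Taxon 8)),Taxon 2).
Taxon 2 is sister to the clade containing all other ingroup taxa, so it is the earliest-diverging (most basal) ingroup lineage.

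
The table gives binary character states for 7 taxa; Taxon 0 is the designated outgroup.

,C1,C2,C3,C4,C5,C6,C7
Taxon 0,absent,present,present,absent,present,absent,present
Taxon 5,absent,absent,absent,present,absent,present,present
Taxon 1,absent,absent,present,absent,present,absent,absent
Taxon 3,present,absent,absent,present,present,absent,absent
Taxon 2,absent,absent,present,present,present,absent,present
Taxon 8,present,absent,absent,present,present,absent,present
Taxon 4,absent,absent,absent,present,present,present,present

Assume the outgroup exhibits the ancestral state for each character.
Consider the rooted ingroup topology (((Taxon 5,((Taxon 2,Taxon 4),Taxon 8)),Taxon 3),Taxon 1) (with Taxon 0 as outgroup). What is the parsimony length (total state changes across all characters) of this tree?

Map each character onto (((Taxon 5,((Taxon 2,Taxon 4),Taxon 8)),Taxon 3),Taxon 1) (rooted by Taxon 0) and count the minimum state changes it requires (Fitch parsimony):
C1: 2; C2: 1; C3: 2; C4: 1; C5: 1; C6: 2; C7: 2.
Total tree length = 11.

11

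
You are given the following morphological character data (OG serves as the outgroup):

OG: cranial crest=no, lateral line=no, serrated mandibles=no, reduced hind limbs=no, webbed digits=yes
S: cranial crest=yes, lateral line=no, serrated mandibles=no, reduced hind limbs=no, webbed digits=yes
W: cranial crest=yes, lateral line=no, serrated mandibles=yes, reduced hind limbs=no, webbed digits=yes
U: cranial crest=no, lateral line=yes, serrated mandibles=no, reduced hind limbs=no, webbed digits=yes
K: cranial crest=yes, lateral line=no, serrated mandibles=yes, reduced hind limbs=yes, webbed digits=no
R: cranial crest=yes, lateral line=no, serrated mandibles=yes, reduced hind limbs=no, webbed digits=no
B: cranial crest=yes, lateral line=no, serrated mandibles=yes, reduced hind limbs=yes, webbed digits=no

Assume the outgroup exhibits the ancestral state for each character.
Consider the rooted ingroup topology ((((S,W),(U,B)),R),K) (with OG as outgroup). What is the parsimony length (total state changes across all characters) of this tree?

Map each character onto ((((S,W),(U,B)),R),K) (rooted by OG) and count the minimum state changes it requires (Fitch parsimony):
cranial crest: 2; lateral line: 1; serrated mandibles: 3; reduced hind limbs: 2; webbed digits: 3.
Total tree length = 11.

11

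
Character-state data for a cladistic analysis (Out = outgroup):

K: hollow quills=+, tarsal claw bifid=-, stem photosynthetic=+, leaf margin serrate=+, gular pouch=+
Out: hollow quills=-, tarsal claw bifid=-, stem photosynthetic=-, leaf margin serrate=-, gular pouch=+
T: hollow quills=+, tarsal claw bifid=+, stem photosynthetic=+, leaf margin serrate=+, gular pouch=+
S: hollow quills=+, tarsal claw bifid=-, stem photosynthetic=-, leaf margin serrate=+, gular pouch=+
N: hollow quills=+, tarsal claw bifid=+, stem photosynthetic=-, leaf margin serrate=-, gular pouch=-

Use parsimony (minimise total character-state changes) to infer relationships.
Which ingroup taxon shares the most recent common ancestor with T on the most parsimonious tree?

Character polarity is set by the outgroup: the derived state is whichever differs from the outgroup's state, so for gular pouch the derived state is '-', and for the remaining characters it is '+'.
All ingroup taxa share the derived state '+' for hollow quills; it defines the ingroup but does not resolve relationships within it.
tarsal claw bifid groups N and T, which is incompatible with the clades supported by the remaining characters; treating it as convergent (homoplasy) costs fewer steps than any alternative tree.
stem photosynthetic (derived state '+') is shared by K and T — a synapomorphy uniting that clade.
Only K, S, and T show the derived state '+' for leaf margin serrate, supporting them as a clade.
gular pouch (derived state '-') is unique to N (autapomorphy; uninformative for grouping).
Most parsimonious ingroup topology: (((T,K),S),N).
T and K form a cherry on this tree, so they are sister taxa.

K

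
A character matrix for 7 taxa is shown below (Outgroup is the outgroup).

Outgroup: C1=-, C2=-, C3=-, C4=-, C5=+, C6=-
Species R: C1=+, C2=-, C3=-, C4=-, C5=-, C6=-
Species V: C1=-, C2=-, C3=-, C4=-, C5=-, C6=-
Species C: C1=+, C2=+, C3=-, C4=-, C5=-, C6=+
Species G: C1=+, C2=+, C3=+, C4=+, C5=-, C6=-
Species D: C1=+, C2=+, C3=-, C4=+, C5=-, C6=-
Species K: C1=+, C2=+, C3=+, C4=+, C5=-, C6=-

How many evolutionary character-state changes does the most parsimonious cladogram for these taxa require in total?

Character polarity is set by the outgroup: the derived state is whichever differs from the outgroup's state, so for C5 the derived state is '-', and for the remaining characters it is '+'.
Only Species C, Species D, Species G, Species K, and Species R show the derived state '+' for C1, supporting them as a clade.
C2 (derived state '+') is shared by Species C, Species D, Species G, and Species K — a synapomorphy uniting that clade.
C3 (derived state '+') is shared by Species G and Species K — a synapomorphy uniting that clade.
Only Species D, Species G, and Species K show the derived state '+' for C4, supporting them as a clade.
C5 (derived state '-') is shared by all ingroup taxa — unites the whole ingroup.
C6: derived state '+' in Species C only — an autapomorphy, so it tells us nothing about relationships among taxa.
Most parsimonious ingroup topology: ((Species R,(Species C,((Species G,Species K),Species D))),Species V).
Changes per character on this tree: C1: 1; C2: 1; C3: 1; C4: 1; C5: 1; C6: 1.
Total = 6.

6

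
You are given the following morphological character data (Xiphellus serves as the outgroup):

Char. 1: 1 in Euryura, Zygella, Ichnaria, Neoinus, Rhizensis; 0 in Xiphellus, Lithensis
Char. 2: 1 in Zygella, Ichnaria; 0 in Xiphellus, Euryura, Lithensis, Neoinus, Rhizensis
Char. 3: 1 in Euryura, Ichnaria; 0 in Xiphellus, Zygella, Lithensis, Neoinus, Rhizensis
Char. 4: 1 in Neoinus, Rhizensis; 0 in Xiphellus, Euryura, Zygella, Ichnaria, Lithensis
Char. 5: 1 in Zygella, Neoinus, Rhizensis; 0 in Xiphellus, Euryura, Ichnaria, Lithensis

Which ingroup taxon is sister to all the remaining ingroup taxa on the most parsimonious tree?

Lithensis

The outgroup has state '0' for every character, so '1' is the derived state throughout.
Char. 1 (derived state '1') is shared by Euryura, Ichnaria, Neoinus, Rhizensis, and Zygella — a synapomorphy uniting that clade.
Char. 2 groups Ichnaria and Zygella, which is incompatible with the clades supported by the remaining characters; treating it as convergent (homoplasy) costs fewer steps than any alternative tree.
Char. 3: derived state '1' in Euryura and Ichnaria only — synapomorphy for {Euryura, Ichnaria}.
Only Neoinus and Rhizensis show the derived state '1' for Char. 4, supporting them as a clade.
Char. 5: derived state '1' in Neoinus, Rhizensis, and Zygella only — synapomorphy for {Neoinus, Rhizensis, Zygella}.
Most parsimonious ingroup topology: (((Euryura,Ichnaria),(Zygella,(Neoinus,Rhizensis))),Lithensis).
Lithensis is sister to the clade containing all other ingroup taxa, so it is the earliest-diverging (most basal) ingroup lineage.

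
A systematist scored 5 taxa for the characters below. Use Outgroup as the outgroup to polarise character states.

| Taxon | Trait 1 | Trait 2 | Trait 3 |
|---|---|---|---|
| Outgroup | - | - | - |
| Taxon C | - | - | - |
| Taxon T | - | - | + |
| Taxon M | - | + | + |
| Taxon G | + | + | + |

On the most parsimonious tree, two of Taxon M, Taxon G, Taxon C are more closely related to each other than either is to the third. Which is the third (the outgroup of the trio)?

The outgroup has state '-' for every character, so '+' is the derived state throughout.
Trait 1 (derived state '+') is unique to Taxon G (autapomorphy; uninformative for grouping).
Trait 2 (derived state '+') is shared by Taxon G and Taxon M — a synapomorphy uniting that clade.
Trait 3 (derived state '+') is shared by Taxon G, Taxon M, and Taxon T — a synapomorphy uniting that clade.
Most parsimonious ingroup topology: (Taxon C,(Taxon T,(Taxon M,Taxon G))).
Taxon M and Taxon G share a more recent common ancestor with each other than either does with Taxon C, so Taxon C is the least closely related of the three.

Taxon C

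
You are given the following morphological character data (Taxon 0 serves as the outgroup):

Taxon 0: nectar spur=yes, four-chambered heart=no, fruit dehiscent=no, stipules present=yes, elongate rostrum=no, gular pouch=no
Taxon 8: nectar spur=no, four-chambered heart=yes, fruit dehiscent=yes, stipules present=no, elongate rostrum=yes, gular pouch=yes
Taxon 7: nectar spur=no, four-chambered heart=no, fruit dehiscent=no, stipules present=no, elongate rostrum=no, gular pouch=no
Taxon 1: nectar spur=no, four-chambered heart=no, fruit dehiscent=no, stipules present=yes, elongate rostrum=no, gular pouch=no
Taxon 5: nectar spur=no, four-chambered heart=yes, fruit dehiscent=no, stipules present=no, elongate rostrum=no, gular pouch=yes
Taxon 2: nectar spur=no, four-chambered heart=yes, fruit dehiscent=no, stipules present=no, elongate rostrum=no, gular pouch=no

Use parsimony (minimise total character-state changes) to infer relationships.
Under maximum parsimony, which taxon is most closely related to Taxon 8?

Character polarity is set by the outgroup: the derived state is whichever differs from the outgroup's state, so for nectar spur, stipules present the derived state is 'no', and for the remaining characters it is 'yes'.
nectar spur (derived state 'no') is shared by all ingroup taxa — unites the whole ingroup.
four-chambered heart: derived state 'yes' in Taxon 2, Taxon 5, and Taxon 8 only — synapomorphy for {Taxon 2, Taxon 5, Taxon 8}.
fruit dehiscent: derived state 'yes' in Taxon 8 only — an autapomorphy, so it tells us nothing about relationships among taxa.
stipules present (derived state 'no') is shared by Taxon 2, Taxon 5, Taxon 7, and Taxon 8 — a synapomorphy uniting that clade.
elongate rostrum: derived state 'yes' in Taxon 8 only — an autapomorphy, so it tells us nothing about relationships among taxa.
gular pouch: derived state 'yes' in Taxon 5 and Taxon 8 only — synapomorphy for {Taxon 5, Taxon 8}.
Most parsimonious ingroup topology: ((((Taxon 8,Taxon 5),Taxon 2),Taxon 7),Taxon 1).
Taxon 8 and Taxon 5 form a cherry on this tree, so they are sister taxa.

Taxon 5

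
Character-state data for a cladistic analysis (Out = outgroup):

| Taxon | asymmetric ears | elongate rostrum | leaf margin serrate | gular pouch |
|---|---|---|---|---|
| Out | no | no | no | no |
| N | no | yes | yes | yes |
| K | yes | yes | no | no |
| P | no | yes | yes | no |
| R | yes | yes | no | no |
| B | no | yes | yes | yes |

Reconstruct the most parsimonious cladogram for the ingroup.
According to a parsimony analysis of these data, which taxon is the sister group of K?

The outgroup has state 'no' for every character, so 'yes' is the derived state throughout.
asymmetric ears (derived state 'yes') is shared by K and R — a synapomorphy uniting that clade.
elongate rostrum (derived state 'yes') is shared by all ingroup taxa — unites the whole ingroup.
Only B, N, and P show the derived state 'yes' for leaf margin serrate, supporting them as a clade.
gular pouch: derived state 'yes' in B and N only — synapomorphy for {B, N}.
Most parsimonious ingroup topology: (((N,B),P),(K,R)).
K and R form a cherry on this tree, so they are sister taxa.

R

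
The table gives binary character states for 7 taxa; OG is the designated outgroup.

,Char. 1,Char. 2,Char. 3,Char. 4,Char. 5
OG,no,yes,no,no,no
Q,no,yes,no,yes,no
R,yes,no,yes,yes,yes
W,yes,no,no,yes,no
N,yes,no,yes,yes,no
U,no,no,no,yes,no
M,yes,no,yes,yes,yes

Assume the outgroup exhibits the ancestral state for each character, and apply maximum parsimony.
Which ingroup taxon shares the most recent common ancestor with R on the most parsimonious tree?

Character polarity is set by the outgroup: the derived state is whichever differs from the outgroup's state, so for Char. 2 the derived state is 'no', and for the remaining characters it is 'yes'.
Char. 1: derived state 'yes' in M, N, R, and W only — synapomorphy for {M, N, R, W}.
Only M, N, R, U, and W show the derived state 'no' for Char. 2, supporting them as a clade.
Only M, N, and R show the derived state 'yes' for Char. 3, supporting them as a clade.
All ingroup taxa share the derived state 'yes' for Char. 4; it defines the ingroup but does not resolve relationships within it.
Char. 5: derived state 'yes' in M and R only — synapomorphy for {M, R}.
Most parsimonious ingroup topology: (Q,((((R,M),N),W),U)).
R and M form a cherry on this tree, so they are sister taxa.

M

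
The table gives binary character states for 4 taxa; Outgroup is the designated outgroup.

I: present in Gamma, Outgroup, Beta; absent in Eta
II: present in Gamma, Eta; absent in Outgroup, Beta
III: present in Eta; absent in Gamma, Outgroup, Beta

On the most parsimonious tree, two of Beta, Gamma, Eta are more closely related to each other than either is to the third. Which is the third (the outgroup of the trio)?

Character polarity is set by the outgroup: the derived state is whichever differs from the outgroup's state, so for I the derived state is 'absent', and for the remaining characters it is 'present'.
I: derived state 'absent' in Eta only — an autapomorphy, so it tells us nothing about relationships among taxa.
II (derived state 'present') is shared by Eta and Gamma — a synapomorphy uniting that clade.
III: derived state 'present' in Eta only — an autapomorphy, so it tells us nothing about relationships among taxa.
Most parsimonious ingroup topology: ((Eta,Gamma),Beta).
Gamma and Eta share a more recent common ancestor with each other than either does with Beta, so Beta is the least closely related of the three.

Beta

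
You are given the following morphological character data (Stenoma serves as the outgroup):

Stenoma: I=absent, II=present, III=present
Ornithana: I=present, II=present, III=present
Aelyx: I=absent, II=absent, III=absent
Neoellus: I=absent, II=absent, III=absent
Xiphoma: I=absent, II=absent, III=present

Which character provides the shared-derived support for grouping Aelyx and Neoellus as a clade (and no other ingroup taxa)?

Character polarity is set by the outgroup: the derived state is whichever differs from the outgroup's state, so for II, III the derived state is 'absent', and for the remaining characters it is 'present'.
I: derived state 'present' in Ornithana only — an autapomorphy, so it tells us nothing about relationships among taxa.
II (derived state 'absent') is shared by Aelyx, Neoellus, and Xiphoma — a synapomorphy uniting that clade.
III: derived state 'absent' in Aelyx and Neoellus only — synapomorphy for {Aelyx, Neoellus}.
Most parsimonious ingroup topology: (Ornithana,((Aelyx,Neoellus),Xiphoma)).
The clade {Aelyx, Neoellus} is supported by III: its derived state 'absent' occurs in exactly those taxa and in no other taxon (including the outgroup).

III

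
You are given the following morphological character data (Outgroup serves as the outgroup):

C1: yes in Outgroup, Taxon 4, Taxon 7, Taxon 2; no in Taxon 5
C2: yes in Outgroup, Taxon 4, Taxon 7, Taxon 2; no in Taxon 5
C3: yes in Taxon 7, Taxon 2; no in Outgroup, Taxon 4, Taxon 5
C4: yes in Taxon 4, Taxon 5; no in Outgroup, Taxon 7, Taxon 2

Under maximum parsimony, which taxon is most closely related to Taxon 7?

Taxon 2

Character polarity is set by the outgroup: the derived state is whichever differs from the outgroup's state, so for C1, C2 the derived state is 'no', and for the remaining characters it is 'yes'.
C1 (derived state 'no') is unique to Taxon 5 (autapomorphy; uninformative for grouping).
C2: derived state 'no' in Taxon 5 only — an autapomorphy, so it tells us nothing about relationships among taxa.
Only Taxon 2 and Taxon 7 show the derived state 'yes' for C3, supporting them as a clade.
C4 (derived state 'yes') is shared by Taxon 4 and Taxon 5 — a synapomorphy uniting that clade.
Most parsimonious ingroup topology: ((Taxon 4,Taxon 5),(Taxon 7,Taxon 2)).
Taxon 7 and Taxon 2 form a cherry on this tree, so they are sister taxa.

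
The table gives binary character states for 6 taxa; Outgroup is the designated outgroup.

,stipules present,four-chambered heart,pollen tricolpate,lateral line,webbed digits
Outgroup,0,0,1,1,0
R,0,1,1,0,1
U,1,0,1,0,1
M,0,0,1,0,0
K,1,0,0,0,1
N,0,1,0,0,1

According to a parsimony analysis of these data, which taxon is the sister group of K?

Character polarity is set by the outgroup: the derived state is whichever differs from the outgroup's state, so for pollen tricolpate, lateral line the derived state is '0', and for the remaining characters it is '1'.
stipules present: derived state '1' in K and U only — synapomorphy for {K, U}.
Only N and R show the derived state '1' for four-chambered heart, supporting them as a clade.
pollen tricolpate groups K and N, which is incompatible with the clades supported by the remaining characters; treating it as convergent (homoplasy) costs fewer steps than any alternative tree.
All ingroup taxa share the derived state '0' for lateral line; it defines the ingroup but does not resolve relationships within it.
webbed digits: derived state '1' in K, N, R, and U only — synapomorphy for {K, N, R, U}.
Most parsimonious ingroup topology: (((R,N),(U,K)),M).
K and U form a cherry on this tree, so they are sister taxa.

U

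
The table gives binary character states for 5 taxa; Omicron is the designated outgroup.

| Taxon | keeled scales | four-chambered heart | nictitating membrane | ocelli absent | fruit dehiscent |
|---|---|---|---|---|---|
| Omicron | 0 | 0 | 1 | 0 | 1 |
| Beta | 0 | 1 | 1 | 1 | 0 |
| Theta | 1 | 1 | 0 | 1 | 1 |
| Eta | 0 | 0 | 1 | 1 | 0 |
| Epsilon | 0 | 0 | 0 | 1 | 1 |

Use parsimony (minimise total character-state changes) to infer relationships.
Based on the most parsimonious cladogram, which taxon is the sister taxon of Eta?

Beta

Character polarity is set by the outgroup: the derived state is whichever differs from the outgroup's state, so for nictitating membrane, fruit dehiscent the derived state is '0', and for the remaining characters it is '1'.
keeled scales: derived state '1' in Theta only — an autapomorphy, so it tells us nothing about relationships among taxa.
four-chambered heart (state '1') occurs in Beta and Theta but conflicts with the nesting implied by the other characters — most parsimoniously interpreted as homoplasy.
nictitating membrane (derived state '0') is shared by Epsilon and Theta — a synapomorphy uniting that clade.
ocelli absent (derived state '1') is shared by all ingroup taxa — unites the whole ingroup.
fruit dehiscent (derived state '0') is shared by Beta and Eta — a synapomorphy uniting that clade.
Most parsimonious ingroup topology: ((Beta,Eta),(Theta,Epsilon)).
Eta and Beta form a cherry on this tree, so they are sister taxa.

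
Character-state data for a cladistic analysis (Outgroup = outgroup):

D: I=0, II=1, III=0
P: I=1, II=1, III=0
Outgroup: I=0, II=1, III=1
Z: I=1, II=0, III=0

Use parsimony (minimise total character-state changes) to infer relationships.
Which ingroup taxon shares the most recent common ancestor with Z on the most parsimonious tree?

P

Character polarity is set by the outgroup: the derived state is whichever differs from the outgroup's state, so for II, III the derived state is '0', and for the remaining characters it is '1'.
I (derived state '1') is shared by P and Z — a synapomorphy uniting that clade.
II (derived state '0') is unique to Z (autapomorphy; uninformative for grouping).
III (derived state '0') is shared by all ingroup taxa — unites the whole ingroup.
Most parsimonious ingroup topology: (D,(Z,P)).
Z and P form a cherry on this tree, so they are sister taxa.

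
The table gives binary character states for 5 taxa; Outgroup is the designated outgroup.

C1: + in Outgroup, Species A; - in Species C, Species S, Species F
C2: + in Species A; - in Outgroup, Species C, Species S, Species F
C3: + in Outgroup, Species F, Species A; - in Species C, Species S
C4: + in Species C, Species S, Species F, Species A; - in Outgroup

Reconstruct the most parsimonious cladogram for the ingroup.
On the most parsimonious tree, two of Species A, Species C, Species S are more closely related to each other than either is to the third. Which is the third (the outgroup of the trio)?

Species A

Character polarity is set by the outgroup: the derived state is whichever differs from the outgroup's state, so for C1, C3 the derived state is '-', and for the remaining characters it is '+'.
C1 (derived state '-') is shared by Species C, Species F, and Species S — a synapomorphy uniting that clade.
C2 (derived state '+') is unique to Species A (autapomorphy; uninformative for grouping).
C3: derived state '-' in Species C and Species S only — synapomorphy for {Species C, Species S}.
All ingroup taxa share the derived state '+' for C4; it defines the ingroup but does not resolve relationships within it.
Most parsimonious ingroup topology: (((Species C,Species S),Species F),Species A).
Species S and Species C share a more recent common ancestor with each other than either does with Species A, so Species A is the least closely related of the three.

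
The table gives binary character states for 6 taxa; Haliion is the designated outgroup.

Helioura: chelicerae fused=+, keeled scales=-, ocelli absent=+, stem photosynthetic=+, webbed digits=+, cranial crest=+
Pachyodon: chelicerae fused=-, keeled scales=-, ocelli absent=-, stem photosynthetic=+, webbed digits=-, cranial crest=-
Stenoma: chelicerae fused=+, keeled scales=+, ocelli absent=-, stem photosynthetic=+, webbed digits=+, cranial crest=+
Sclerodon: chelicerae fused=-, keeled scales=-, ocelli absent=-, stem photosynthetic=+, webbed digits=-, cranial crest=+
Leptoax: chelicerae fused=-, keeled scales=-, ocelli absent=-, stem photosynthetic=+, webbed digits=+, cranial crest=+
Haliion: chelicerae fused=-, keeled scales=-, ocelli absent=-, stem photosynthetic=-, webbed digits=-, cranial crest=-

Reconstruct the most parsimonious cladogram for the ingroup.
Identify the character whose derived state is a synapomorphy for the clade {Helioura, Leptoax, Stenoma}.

webbed digits

The outgroup has state '-' for every character, so '+' is the derived state throughout.
chelicerae fused: derived state '+' in Helioura and Stenoma only — synapomorphy for {Helioura, Stenoma}.
keeled scales (derived state '+') is unique to Stenoma (autapomorphy; uninformative for grouping).
ocelli absent: derived state '+' in Helioura only — an autapomorphy, so it tells us nothing about relationships among taxa.
All ingroup taxa share the derived state '+' for stem photosynthetic; it defines the ingroup but does not resolve relationships within it.
webbed digits: derived state '+' in Helioura, Leptoax, and Stenoma only — synapomorphy for {Helioura, Leptoax, Stenoma}.
cranial crest (derived state '+') is shared by Helioura, Leptoax, Sclerodon, and Stenoma — a synapomorphy uniting that clade.
Most parsimonious ingroup topology: ((((Helioura,Stenoma),Leptoax),Sclerodon),Pachyodon).
The clade {Helioura, Leptoax, Stenoma} is supported by webbed digits: its derived state '+' occurs in exactly those taxa and in no other taxon (including the outgroup).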